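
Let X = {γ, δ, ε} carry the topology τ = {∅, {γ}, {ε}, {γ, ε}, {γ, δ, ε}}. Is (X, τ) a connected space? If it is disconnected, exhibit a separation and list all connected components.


(X, τ) is connected.

Find clopen sets (U ∈ τ with X ∖ U ∈ τ):
  U = ∅, X ∖ U = {γ, δ, ε} — both open, so U is clopen.
  U = {γ, δ, ε}, X ∖ U = ∅ — both open, so U is clopen.
Only trivial clopens (∅ and X) exist, so (X, τ) is connected.
Compute connected components by grouping points that agree on all clopens:
  component: {γ, δ, ε}


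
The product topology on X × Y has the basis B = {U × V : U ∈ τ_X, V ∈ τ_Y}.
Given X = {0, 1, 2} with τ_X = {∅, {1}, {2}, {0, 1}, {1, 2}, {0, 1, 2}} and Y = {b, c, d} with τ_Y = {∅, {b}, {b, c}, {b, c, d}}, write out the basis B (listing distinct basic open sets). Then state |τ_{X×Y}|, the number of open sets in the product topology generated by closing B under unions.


Basis B = {∅ × ∅, {1} × {b}, {2} × {b}, {0, 1} × {b}, {1} × {b, c}, {1, 2} × {b}, {2} × {b, c}, {0, 1, 2} × {b}, {1} × {b, c, d}, {2} × {b, c, d}, {0, 1} × {b, c}, {1, 2} × {b, c}, {0, 1} × {b, c, d}, {0, 1, 2} × {b, c}, {1, 2} × {b, c, d}, {0, 1, 2} × {b, c, d}}; |τ_{X×Y}| = 40.

Enumerate products U × V with U ∈ τ_X, V ∈ τ_Y (deduplicated):
  ∅ × ∅ = {} (∅)
  {1} × {b} = {(1,b)}
  {2} × {b} = {(2,b)}
  {0, 1} × {b} = {(0,b), (1,b)}
  {1} × {b, c} = {(1,b), (1,c)}
  {1, 2} × {b} = {(1,b), (2,b)}
  {2} × {b, c} = {(2,b), (2,c)}
  {0, 1, 2} × {b} = {(0,b), (1,b), (2,b)}
  {1} × {b, c, d} = {(1,b), (1,c), (1,d)}
  {2} × {b, c, d} = {(2,b), (2,c), (2,d)}
  {0, 1} × {b, c} = {(0,b), (0,c), (1,b), (1,c)}
  {1, 2} × {b, c} = {(1,b), (1,c), (2,b), (2,c)}
  {0, 1} × {b, c, d} = {(0,b), (0,c), (0,d), (1,b), (1,c), (1,d)}
  {0, 1, 2} × {b, c} = {(0,b), (0,c), (1,b), (1,c), (2,b), (2,c)}
  {1, 2} × {b, c, d} = {(1,b), (1,c), (1,d), (2,b), (2,c), (2,d)}
  {0, 1, 2} × {b, c, d} = {(0,b), (0,c), (0,d), (1,b), (1,c), (1,d), (2,b), (2,c), (2,d)}
These 16 distinct sets form the basis B.
Close under arbitrary unions to get τ_{X×Y}; counting gives |τ_{X×Y}| = 40.


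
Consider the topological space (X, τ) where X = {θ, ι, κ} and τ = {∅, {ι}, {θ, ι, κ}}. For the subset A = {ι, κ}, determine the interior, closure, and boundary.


int(A) = {ι}, cl(A) = {θ, ι, κ}, ∂A = {θ, κ}.

Closed sets in (X, τ) are complements of opens:
  closed(X, τ) = {∅, {θ, κ}, {θ, ι, κ}}.
int(A) = ⋃ {U ∈ τ : U ⊆ A}. Opens contained in A: ∅, {ι}.
Taking the union of these: int(A) = {ι}.
cl(A) = ⋂ {C closed : A ⊆ C}. Closed sets containing A: {θ, ι, κ}.
Intersecting these: cl(A) = {θ, ι, κ}.
∂A = cl(A) ∖ int(A) = {θ, ι, κ} ∖ {ι} = {θ, κ}.


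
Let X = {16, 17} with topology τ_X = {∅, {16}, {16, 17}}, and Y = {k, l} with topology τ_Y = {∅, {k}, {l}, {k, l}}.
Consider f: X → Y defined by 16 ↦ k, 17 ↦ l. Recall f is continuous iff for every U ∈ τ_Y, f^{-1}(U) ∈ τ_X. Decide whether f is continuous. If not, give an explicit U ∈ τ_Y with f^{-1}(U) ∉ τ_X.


f is NOT continuous.

Compute f^{-1}(U) for each U ∈ τ_Y:
  U = ∅: f^{-1}(U) = ∅ ∈ τ_X ✓.
  U = {k}: f^{-1}(U) = {16} ∈ τ_X ✓.
  U = {l}: f^{-1}(U) = {17} ∉ τ_X ✗.
  U = {k, l}: f^{-1}(U) = {16, 17} ∈ τ_X ✓.
Found U = {l} with f^{-1}(U) = {17} not in τ_X. Therefore f is NOT continuous.


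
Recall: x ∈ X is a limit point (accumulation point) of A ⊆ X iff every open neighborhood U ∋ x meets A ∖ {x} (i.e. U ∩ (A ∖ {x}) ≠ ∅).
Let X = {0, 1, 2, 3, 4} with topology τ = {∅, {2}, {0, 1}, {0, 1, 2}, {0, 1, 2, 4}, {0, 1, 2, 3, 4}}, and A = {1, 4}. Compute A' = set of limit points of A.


A' = {0, 3, 4}

For each x ∈ X, list the open sets U ∈ τ with x ∈ U, then check whether U ∩ (A ∖ {x}) ≠ ∅ for every such U.
  x = 0: opens ∋ x are {0, 1}, {0, 1, 2}, {0, 1, 2, 4}, {0, 1, 2, 3, 4}; each meets A ∖ {0}, so x IS a limit point.
  x = 1: open {0, 1} ∋ x has {0, 1} ∩ (A ∖ {1}) = ∅, so x is NOT a limit point.
  x = 2: open {2} ∋ x has {2} ∩ (A ∖ {2}) = ∅, so x is NOT a limit point.
  x = 3: opens ∋ x are {0, 1, 2, 3, 4}; each meets A ∖ {3}, so x IS a limit point.
  x = 4: opens ∋ x are {0, 1, 2, 4}, {0, 1, 2, 3, 4}; each meets A ∖ {4}, so x IS a limit point.
Collecting: A' = {0, 3, 4}.


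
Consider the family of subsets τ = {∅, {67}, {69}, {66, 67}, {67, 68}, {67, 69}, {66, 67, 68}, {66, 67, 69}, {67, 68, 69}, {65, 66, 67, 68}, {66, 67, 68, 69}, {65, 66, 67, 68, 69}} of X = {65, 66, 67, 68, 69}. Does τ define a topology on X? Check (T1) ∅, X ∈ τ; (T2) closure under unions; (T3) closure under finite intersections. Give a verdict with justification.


τ IS a topology on X.

Axiom (T1): ∅ ∈ τ? Yes; X ∈ τ? Yes.
Axiom (T2/T3): check pairwise unions and intersections of members of τ.
All pairwise intersections and unions checked — each lies in τ. Therefore τ satisfies (T1), (T2), (T3): it IS a topology on X.


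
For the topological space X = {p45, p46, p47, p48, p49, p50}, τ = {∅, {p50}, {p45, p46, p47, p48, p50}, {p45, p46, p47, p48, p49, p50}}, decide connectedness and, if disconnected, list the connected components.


(X, τ) is connected.

Find clopen sets (U ∈ τ with X ∖ U ∈ τ):
  U = ∅, X ∖ U = {p45, p46, p47, p48, p49, p50} — both open, so U is clopen.
  U = {p45, p46, p47, p48, p49, p50}, X ∖ U = ∅ — both open, so U is clopen.
Only trivial clopens (∅ and X) exist, so (X, τ) is connected.
Compute connected components by grouping points that agree on all clopens:
  component: {p45, p46, p47, p48, p49, p50}


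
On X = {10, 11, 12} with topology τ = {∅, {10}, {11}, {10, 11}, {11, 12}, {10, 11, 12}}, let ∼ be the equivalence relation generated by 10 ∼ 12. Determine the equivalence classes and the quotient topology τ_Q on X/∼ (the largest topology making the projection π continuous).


X/∼ = {[10=12], [11]}; |τ_Q| = 3.

Equivalence classes: [10=12], [11].
Quotient map π: X → X/∼ sends 10 ↦ [10=12], 11 ↦ [11], 12 ↦ [10=12].
For each subset V ⊆ X/∼, compute π^{-1}(V) ⊆ X and check whether π^{-1}(V) ∈ τ. V is open in τ_Q iff π^{-1}(V) ∈ τ.
  V = {}: π^{-1}(V) = ∅ ∈ τ ✓.
  V = {[10=12]}: π^{-1}(V) = {10, 12} ∉ τ ✗.
  V = {[11]}: π^{-1}(V) = {11} ∈ τ ✓.
  V = {[10=12], [11]}: π^{-1}(V) = {10, 11, 12} ∈ τ ✓.
Open sets in the quotient: τ_Q = {{}, {[11]}, {[10=12], [11]}} (3 elements).


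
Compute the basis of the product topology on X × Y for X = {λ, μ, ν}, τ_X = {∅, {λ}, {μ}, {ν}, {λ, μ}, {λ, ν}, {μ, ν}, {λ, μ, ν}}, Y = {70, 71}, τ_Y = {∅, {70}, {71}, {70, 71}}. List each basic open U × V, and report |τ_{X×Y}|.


Basis B = {∅ × ∅, {λ} × {70}, {λ} × {71}, {μ} × {70}, {μ} × {71}, {ν} × {70}, {ν} × {71}, {λ} × {70, 71}, {λ, μ} × {70}, {λ, ν} × {70}, {λ, μ} × {71}, {λ, ν} × {71}, {μ} × {70, 71}, {μ, ν} × {70}, {μ, ν} × {71}, {ν} × {70, 71}, {λ, μ, ν} × {70}, {λ, μ, ν} × {71}, {λ, μ} × {70, 71}, {λ, ν} × {70, 71}, {μ, ν} × {70, 71}, {λ, μ, ν} × {70, 71}}; |τ_{X×Y}| = 64.

Enumerate products U × V with U ∈ τ_X, V ∈ τ_Y (deduplicated):
  ∅ × ∅ = {} (∅)
  {λ} × {70} = {(λ,70)}
  {λ} × {71} = {(λ,71)}
  {μ} × {70} = {(μ,70)}
  {μ} × {71} = {(μ,71)}
  {ν} × {70} = {(ν,70)}
  {ν} × {71} = {(ν,71)}
  {λ} × {70, 71} = {(λ,70), (λ,71)}
  {λ, μ} × {70} = {(λ,70), (μ,70)}
  {λ, ν} × {70} = {(λ,70), (ν,70)}
  {λ, μ} × {71} = {(λ,71), (μ,71)}
  {λ, ν} × {71} = {(λ,71), (ν,71)}
  {μ} × {70, 71} = {(μ,70), (μ,71)}
  {μ, ν} × {70} = {(μ,70), (ν,70)}
  {μ, ν} × {71} = {(μ,71), (ν,71)}
  {ν} × {70, 71} = {(ν,70), (ν,71)}
  {λ, μ, ν} × {70} = {(λ,70), (μ,70), (ν,70)}
  {λ, μ, ν} × {71} = {(λ,71), (μ,71), (ν,71)}
  {λ, μ} × {70, 71} = {(λ,70), (λ,71), (μ,70), (μ,71)}
  {λ, ν} × {70, 71} = {(λ,70), (λ,71), (ν,70), (ν,71)}
  {μ, ν} × {70, 71} = {(μ,70), (μ,71), (ν,70), (ν,71)}
  {λ, μ, ν} × {70, 71} = {(λ,70), (λ,71), (μ,70), (μ,71), (ν,70), (ν,71)}
These 22 distinct sets form the basis B.
Close under arbitrary unions to get τ_{X×Y}; counting gives |τ_{X×Y}| = 64.


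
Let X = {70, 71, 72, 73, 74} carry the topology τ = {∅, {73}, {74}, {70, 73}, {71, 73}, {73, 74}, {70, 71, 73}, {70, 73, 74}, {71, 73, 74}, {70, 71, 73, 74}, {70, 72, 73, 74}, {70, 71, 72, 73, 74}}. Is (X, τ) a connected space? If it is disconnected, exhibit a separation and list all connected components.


(X, τ) is connected.

Find clopen sets (U ∈ τ with X ∖ U ∈ τ):
  U = ∅, X ∖ U = {70, 71, 72, 73, 74} — both open, so U is clopen.
  U = {70, 71, 72, 73, 74}, X ∖ U = ∅ — both open, so U is clopen.
Only trivial clopens (∅ and X) exist, so (X, τ) is connected.
Compute connected components by grouping points that agree on all clopens:
  component: {70, 71, 72, 73, 74}


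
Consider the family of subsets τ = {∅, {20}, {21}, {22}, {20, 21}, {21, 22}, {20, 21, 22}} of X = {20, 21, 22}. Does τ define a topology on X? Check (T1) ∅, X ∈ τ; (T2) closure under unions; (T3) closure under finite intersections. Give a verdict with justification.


τ is NOT a topology on X.

Axiom (T1): ∅ ∈ τ? Yes; X ∈ τ? Yes.
Axiom (T2/T3): check pairwise unions and intersections of members of τ.
Counterexample for (T2): {20} ∪ {22} = {20, 22} ∉ τ. Therefore τ is NOT a topology.


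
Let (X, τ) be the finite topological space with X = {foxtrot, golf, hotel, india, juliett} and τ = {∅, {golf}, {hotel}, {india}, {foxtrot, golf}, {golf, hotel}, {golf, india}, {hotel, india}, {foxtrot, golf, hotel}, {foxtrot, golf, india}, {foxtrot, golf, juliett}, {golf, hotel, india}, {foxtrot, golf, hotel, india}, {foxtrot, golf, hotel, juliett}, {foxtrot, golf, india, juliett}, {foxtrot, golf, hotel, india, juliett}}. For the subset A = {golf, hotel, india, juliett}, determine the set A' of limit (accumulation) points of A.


A' = {foxtrot, juliett}

For each x ∈ X, list the open sets U ∈ τ with x ∈ U, then check whether U ∩ (A ∖ {x}) ≠ ∅ for every such U.
  x = foxtrot: opens ∋ x are {foxtrot, golf}, {foxtrot, golf, hotel}, {foxtrot, golf, india}, {foxtrot, golf, juliett}, {foxtrot, golf, hotel, india}, {foxtrot, golf, hotel, juliett}, {foxtrot, golf, india, juliett}, {foxtrot, golf, hotel, india, juliett}; each meets A ∖ {foxtrot}, so x IS a limit point.
  x = golf: open {golf} ∋ x has {golf} ∩ (A ∖ {golf}) = ∅, so x is NOT a limit point.
  x = hotel: open {hotel} ∋ x has {hotel} ∩ (A ∖ {hotel}) = ∅, so x is NOT a limit point.
  x = india: open {india} ∋ x has {india} ∩ (A ∖ {india}) = ∅, so x is NOT a limit point.
  x = juliett: opens ∋ x are {foxtrot, golf, juliett}, {foxtrot, golf, hotel, juliett}, {foxtrot, golf, india, juliett}, {foxtrot, golf, hotel, india, juliett}; each meets A ∖ {juliett}, so x IS a limit point.
Collecting: A' = {foxtrot, juliett}.


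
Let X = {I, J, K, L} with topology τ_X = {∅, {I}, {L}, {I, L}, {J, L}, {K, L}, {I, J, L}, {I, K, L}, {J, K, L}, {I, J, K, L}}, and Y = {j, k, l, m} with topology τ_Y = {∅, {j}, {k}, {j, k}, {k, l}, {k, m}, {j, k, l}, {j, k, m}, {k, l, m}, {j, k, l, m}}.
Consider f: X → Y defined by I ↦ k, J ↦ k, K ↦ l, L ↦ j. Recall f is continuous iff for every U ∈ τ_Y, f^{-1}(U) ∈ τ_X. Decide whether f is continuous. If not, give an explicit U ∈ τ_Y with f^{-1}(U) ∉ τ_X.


f is NOT continuous.

Compute f^{-1}(U) for each U ∈ τ_Y:
  U = ∅: f^{-1}(U) = ∅ ∈ τ_X ✓.
  U = {j}: f^{-1}(U) = {L} ∈ τ_X ✓.
  U = {k}: f^{-1}(U) = {I, J} ∉ τ_X ✗.
  U = {j, k}: f^{-1}(U) = {I, J, L} ∈ τ_X ✓.
  U = {k, l}: f^{-1}(U) = {I, J, K} ∉ τ_X ✗.
  U = {k, m}: f^{-1}(U) = {I, J} ∉ τ_X ✗.
  U = {j, k, l}: f^{-1}(U) = {I, J, K, L} ∈ τ_X ✓.
  U = {j, k, m}: f^{-1}(U) = {I, J, L} ∈ τ_X ✓.
  U = {k, l, m}: f^{-1}(U) = {I, J, K} ∉ τ_X ✗.
  U = {j, k, l, m}: f^{-1}(U) = {I, J, K, L} ∈ τ_X ✓.
Found U = {k} with f^{-1}(U) = {I, J} not in τ_X. Therefore f is NOT continuous.


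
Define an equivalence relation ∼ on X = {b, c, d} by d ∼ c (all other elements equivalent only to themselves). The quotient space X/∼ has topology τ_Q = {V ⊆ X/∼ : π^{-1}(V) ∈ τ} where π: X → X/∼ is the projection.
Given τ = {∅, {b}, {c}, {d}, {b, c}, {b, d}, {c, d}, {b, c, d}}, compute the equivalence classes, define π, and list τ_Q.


X/∼ = {[b], [c=d]}; |τ_Q| = 4.

Equivalence classes: [b], [c=d].
Quotient map π: X → X/∼ sends b ↦ [b], c ↦ [c=d], d ↦ [c=d].
For each subset V ⊆ X/∼, compute π^{-1}(V) ⊆ X and check whether π^{-1}(V) ∈ τ. V is open in τ_Q iff π^{-1}(V) ∈ τ.
  V = {}: π^{-1}(V) = ∅ ∈ τ ✓.
  V = {[b]}: π^{-1}(V) = {b} ∈ τ ✓.
  V = {[c=d]}: π^{-1}(V) = {c, d} ∈ τ ✓.
  V = {[b], [c=d]}: π^{-1}(V) = {b, c, d} ∈ τ ✓.
Open sets in the quotient: τ_Q = {{}, {[b]}, {[c=d]}, {[b], [c=d]}} (4 elements).


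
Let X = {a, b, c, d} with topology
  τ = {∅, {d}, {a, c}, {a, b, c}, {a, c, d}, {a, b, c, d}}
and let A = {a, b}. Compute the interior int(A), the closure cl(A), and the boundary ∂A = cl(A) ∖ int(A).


int(A) = ∅, cl(A) = {a, b, c}, ∂A = {a, b, c}.

Closed sets in (X, τ) are complements of opens:
  closed(X, τ) = {∅, {b}, {d}, {b, d}, {a, b, c}, {a, b, c, d}}.
int(A) = ⋃ {U ∈ τ : U ⊆ A}. Opens contained in A: ∅.
Taking the union of these: int(A) = ∅.
cl(A) = ⋂ {C closed : A ⊆ C}. Closed sets containing A: {a, b, c}, {a, b, c, d}.
Intersecting these: cl(A) = {a, b, c}.
∂A = cl(A) ∖ int(A) = {a, b, c} ∖ ∅ = {a, b, c}.


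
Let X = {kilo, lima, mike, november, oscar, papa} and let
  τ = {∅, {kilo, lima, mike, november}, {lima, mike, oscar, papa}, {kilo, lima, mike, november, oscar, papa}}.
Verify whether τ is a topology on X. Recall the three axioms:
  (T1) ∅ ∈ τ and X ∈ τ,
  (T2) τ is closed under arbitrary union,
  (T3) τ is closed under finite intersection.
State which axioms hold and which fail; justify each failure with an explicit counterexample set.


τ is NOT a topology on X.

Axiom (T1): ∅ ∈ τ? Yes; X ∈ τ? Yes.
Axiom (T2/T3): check pairwise unions and intersections of members of τ.
Counterexample for (T3): {kilo, lima, mike, november} ∩ {lima, mike, oscar, papa} = {lima, mike} ∉ τ. Therefore τ is NOT a topology.


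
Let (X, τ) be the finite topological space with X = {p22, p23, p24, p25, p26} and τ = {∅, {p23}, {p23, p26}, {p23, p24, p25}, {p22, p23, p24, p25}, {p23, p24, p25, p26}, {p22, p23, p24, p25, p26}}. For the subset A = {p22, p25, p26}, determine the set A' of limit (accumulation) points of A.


A' = {p22, p24}

For each x ∈ X, list the open sets U ∈ τ with x ∈ U, then check whether U ∩ (A ∖ {x}) ≠ ∅ for every such U.
  x = p22: opens ∋ x are {p22, p23, p24, p25}, {p22, p23, p24, p25, p26}; each meets A ∖ {p22}, so x IS a limit point.
  x = p23: open {p23} ∋ x has {p23} ∩ (A ∖ {p23}) = ∅, so x is NOT a limit point.
  x = p24: opens ∋ x are {p23, p24, p25}, {p22, p23, p24, p25}, {p23, p24, p25, p26}, {p22, p23, p24, p25, p26}; each meets A ∖ {p24}, so x IS a limit point.
  x = p25: open {p23, p24, p25} ∋ x has {p23, p24, p25} ∩ (A ∖ {p25}) = ∅, so x is NOT a limit point.
  x = p26: open {p23, p26} ∋ x has {p23, p26} ∩ (A ∖ {p26}) = ∅, so x is NOT a limit point.
Collecting: A' = {p22, p24}.


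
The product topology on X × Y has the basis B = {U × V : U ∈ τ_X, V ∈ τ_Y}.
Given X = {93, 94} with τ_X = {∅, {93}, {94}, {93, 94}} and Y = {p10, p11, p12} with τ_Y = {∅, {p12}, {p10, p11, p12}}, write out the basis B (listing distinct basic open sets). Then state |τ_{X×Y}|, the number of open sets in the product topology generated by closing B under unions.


Basis B = {∅ × ∅, {93} × {p12}, {94} × {p12}, {93, 94} × {p12}, {93} × {p10, p11, p12}, {94} × {p10, p11, p12}, {93, 94} × {p10, p11, p12}}; |τ_{X×Y}| = 9.

Enumerate products U × V with U ∈ τ_X, V ∈ τ_Y (deduplicated):
  ∅ × ∅ = {} (∅)
  {93} × {p12} = {(93,p12)}
  {94} × {p12} = {(94,p12)}
  {93, 94} × {p12} = {(93,p12), (94,p12)}
  {93} × {p10, p11, p12} = {(93,p10), (93,p11), (93,p12)}
  {94} × {p10, p11, p12} = {(94,p10), (94,p11), (94,p12)}
  {93, 94} × {p10, p11, p12} = {(93,p10), (93,p11), (93,p12), (94,p10), (94,p11), (94,p12)}
These 7 distinct sets form the basis B.
Close under arbitrary unions to get τ_{X×Y}; counting gives |τ_{X×Y}| = 9.


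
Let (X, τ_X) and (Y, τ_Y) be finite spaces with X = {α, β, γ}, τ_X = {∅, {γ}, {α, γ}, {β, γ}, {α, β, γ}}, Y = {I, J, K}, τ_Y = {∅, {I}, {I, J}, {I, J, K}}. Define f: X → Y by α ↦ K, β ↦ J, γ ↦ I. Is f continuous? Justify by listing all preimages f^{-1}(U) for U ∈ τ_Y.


f IS continuous.

Compute f^{-1}(U) for each U ∈ τ_Y:
  U = ∅: f^{-1}(U) = ∅ ∈ τ_X ✓.
  U = {I}: f^{-1}(U) = {γ} ∈ τ_X ✓.
  U = {I, J}: f^{-1}(U) = {β, γ} ∈ τ_X ✓.
  U = {I, J, K}: f^{-1}(U) = {α, β, γ} ∈ τ_X ✓.
Every preimage lies in τ_X, so f IS continuous.


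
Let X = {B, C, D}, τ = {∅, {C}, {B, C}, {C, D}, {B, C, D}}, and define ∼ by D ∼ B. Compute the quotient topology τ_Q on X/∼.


X/∼ = {[B=D], [C]}; |τ_Q| = 3.

Equivalence classes: [B=D], [C].
Quotient map π: X → X/∼ sends B ↦ [B=D], C ↦ [C], D ↦ [B=D].
For each subset V ⊆ X/∼, compute π^{-1}(V) ⊆ X and check whether π^{-1}(V) ∈ τ. V is open in τ_Q iff π^{-1}(V) ∈ τ.
  V = {}: π^{-1}(V) = ∅ ∈ τ ✓.
  V = {[B=D]}: π^{-1}(V) = {B, D} ∉ τ ✗.
  V = {[C]}: π^{-1}(V) = {C} ∈ τ ✓.
  V = {[B=D], [C]}: π^{-1}(V) = {B, C, D} ∈ τ ✓.
Open sets in the quotient: τ_Q = {{}, {[C]}, {[B=D], [C]}} (3 elements).


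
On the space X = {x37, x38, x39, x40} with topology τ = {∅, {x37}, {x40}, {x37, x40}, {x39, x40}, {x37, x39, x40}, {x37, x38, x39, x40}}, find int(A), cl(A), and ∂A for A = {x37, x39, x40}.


int(A) = {x37, x39, x40}, cl(A) = {x37, x38, x39, x40}, ∂A = {x38}.

Closed sets in (X, τ) are complements of opens:
  closed(X, τ) = {∅, {x38}, {x37, x38}, {x38, x39}, {x37, x38, x39}, {x38, x39, x40}, {x37, x38, x39, x40}}.
int(A) = ⋃ {U ∈ τ : U ⊆ A}. Opens contained in A: ∅, {x37}, {x40}, {x37, x40}, {x39, x40}, {x37, x39, x40}.
Taking the union of these: int(A) = {x37, x39, x40}.
cl(A) = ⋂ {C closed : A ⊆ C}. Closed sets containing A: {x37, x38, x39, x40}.
Intersecting these: cl(A) = {x37, x38, x39, x40}.
∂A = cl(A) ∖ int(A) = {x37, x38, x39, x40} ∖ {x37, x39, x40} = {x38}.


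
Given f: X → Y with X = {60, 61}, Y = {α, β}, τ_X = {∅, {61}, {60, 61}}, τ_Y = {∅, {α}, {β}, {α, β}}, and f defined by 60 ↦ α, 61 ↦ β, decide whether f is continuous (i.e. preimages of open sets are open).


f is NOT continuous.

Compute f^{-1}(U) for each U ∈ τ_Y:
  U = ∅: f^{-1}(U) = ∅ ∈ τ_X ✓.
  U = {α}: f^{-1}(U) = {60} ∉ τ_X ✗.
  U = {β}: f^{-1}(U) = {61} ∈ τ_X ✓.
  U = {α, β}: f^{-1}(U) = {60, 61} ∈ τ_X ✓.
Found U = {α} with f^{-1}(U) = {60} not in τ_X. Therefore f is NOT continuous.


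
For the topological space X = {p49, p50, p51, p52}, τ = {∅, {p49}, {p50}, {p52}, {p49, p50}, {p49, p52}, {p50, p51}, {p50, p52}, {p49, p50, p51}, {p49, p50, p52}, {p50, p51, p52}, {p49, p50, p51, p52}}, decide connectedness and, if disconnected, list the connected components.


(X, τ) is disconnected; components = [{p49}, {p52}, {p50, p51}].

Find clopen sets (U ∈ τ with X ∖ U ∈ τ):
  U = ∅, X ∖ U = {p49, p50, p51, p52} — both open, so U is clopen.
  U = {p49}, X ∖ U = {p50, p51, p52} — both open, so U is clopen.
  U = {p52}, X ∖ U = {p49, p50, p51} — both open, so U is clopen.
  U = {p49, p52}, X ∖ U = {p50, p51} — both open, so U is clopen.
  U = {p50, p51}, X ∖ U = {p49, p52} — both open, so U is clopen.
  U = {p49, p50, p51}, X ∖ U = {p52} — both open, so U is clopen.
  U = {p50, p51, p52}, X ∖ U = {p49} — both open, so U is clopen.
  U = {p49, p50, p51, p52}, X ∖ U = ∅ — both open, so U is clopen.
Nontrivial clopen(s) exist: e.g. {p52}. So (X, τ) is disconnected.
Compute connected components by grouping points that agree on all clopens:
  component: {p49}
  component: {p52}
  component: {p50, p51}


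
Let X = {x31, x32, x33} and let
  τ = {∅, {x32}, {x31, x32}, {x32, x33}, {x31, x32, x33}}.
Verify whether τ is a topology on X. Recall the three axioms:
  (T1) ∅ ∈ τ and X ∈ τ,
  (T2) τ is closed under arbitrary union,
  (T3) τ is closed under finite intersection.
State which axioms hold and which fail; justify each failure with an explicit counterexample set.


τ IS a topology on X.

Axiom (T1): ∅ ∈ τ? Yes; X ∈ τ? Yes.
Axiom (T2/T3): check pairwise unions and intersections of members of τ.
All pairwise intersections and unions checked — each lies in τ. Therefore τ satisfies (T1), (T2), (T3): it IS a topology on X.


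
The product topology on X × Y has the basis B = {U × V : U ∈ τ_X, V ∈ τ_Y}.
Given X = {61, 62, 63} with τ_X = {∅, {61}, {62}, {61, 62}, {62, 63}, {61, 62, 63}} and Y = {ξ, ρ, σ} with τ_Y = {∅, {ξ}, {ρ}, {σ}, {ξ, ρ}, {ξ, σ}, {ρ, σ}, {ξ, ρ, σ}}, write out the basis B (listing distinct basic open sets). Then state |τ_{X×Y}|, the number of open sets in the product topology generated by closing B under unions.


Basis B = {∅ × ∅, {61} × {ξ}, {61} × {ρ}, {61} × {σ}, {62} × {ξ}, {62} × {ρ}, {62} × {σ}, {61} × {ξ, ρ}, {61} × {ξ, σ}, {61, 62} × {ξ}, {61} × {ρ, σ}, {61, 62} × {ρ}, {61, 62} × {σ}, {62} × {ξ, ρ}, {62} × {ξ, σ}, {62, 63} × {ξ}, {62} × {ρ, σ}, {62, 63} × {ρ}, {62, 63} × {σ}, {61} × {ξ, ρ, σ}, {61, 62, 63} × {ξ}, {61, 62, 63} × {ρ}, {61, 62, 63} × {σ}, {62} × {ξ, ρ, σ}, {61, 62} × {ξ, ρ}, {61, 62} × {ξ, σ}, {61, 62} × {ρ, σ}, {62, 63} × {ξ, ρ}, {62, 63} × {ξ, σ}, {62, 63} × {ρ, σ}, {61, 62} × {ξ, ρ, σ}, {61, 62, 63} × {ξ, ρ}, {61, 62, 63} × {ξ, σ}, {61, 62, 63} × {ρ, σ}, {62, 63} × {ξ, ρ, σ}, {61, 62, 63} × {ξ, ρ, σ}}; |τ_{X×Y}| = 216.

Enumerate products U × V with U ∈ τ_X, V ∈ τ_Y (deduplicated):
  ∅ × ∅ = {} (∅)
  {61} × {ξ} = {(61,ξ)}
  {61} × {ρ} = {(61,ρ)}
  {61} × {σ} = {(61,σ)}
  {62} × {ξ} = {(62,ξ)}
  {62} × {ρ} = {(62,ρ)}
  {62} × {σ} = {(62,σ)}
  {61} × {ξ, ρ} = {(61,ξ), (61,ρ)}
  {61} × {ξ, σ} = {(61,ξ), (61,σ)}
  {61, 62} × {ξ} = {(61,ξ), (62,ξ)}
  {61} × {ρ, σ} = {(61,ρ), (61,σ)}
  {61, 62} × {ρ} = {(61,ρ), (62,ρ)}
  {61, 62} × {σ} = {(61,σ), (62,σ)}
  {62} × {ξ, ρ} = {(62,ξ), (62,ρ)}
  {62} × {ξ, σ} = {(62,ξ), (62,σ)}
  {62, 63} × {ξ} = {(62,ξ), (63,ξ)}
  {62} × {ρ, σ} = {(62,ρ), (62,σ)}
  {62, 63} × {ρ} = {(62,ρ), (63,ρ)}
  {62, 63} × {σ} = {(62,σ), (63,σ)}
  {61} × {ξ, ρ, σ} = {(61,ξ), (61,ρ), (61,σ)}
  {61, 62, 63} × {ξ} = {(61,ξ), (62,ξ), (63,ξ)}
  {61, 62, 63} × {ρ} = {(61,ρ), (62,ρ), (63,ρ)}
  {61, 62, 63} × {σ} = {(61,σ), (62,σ), (63,σ)}
  {62} × {ξ, ρ, σ} = {(62,ξ), (62,ρ), (62,σ)}
  {61, 62} × {ξ, ρ} = {(61,ξ), (61,ρ), (62,ξ), (62,ρ)}
  {61, 62} × {ξ, σ} = {(61,ξ), (61,σ), (62,ξ), (62,σ)}
  {61, 62} × {ρ, σ} = {(61,ρ), (61,σ), (62,ρ), (62,σ)}
  {62, 63} × {ξ, ρ} = {(62,ξ), (62,ρ), (63,ξ), (63,ρ)}
  {62, 63} × {ξ, σ} = {(62,ξ), (62,σ), (63,ξ), (63,σ)}
  {62, 63} × {ρ, σ} = {(62,ρ), (62,σ), (63,ρ), (63,σ)}
  {61, 62} × {ξ, ρ, σ} = {(61,ξ), (61,ρ), (61,σ), (62,ξ), (62,ρ), (62,σ)}
  {61, 62, 63} × {ξ, ρ} = {(61,ξ), (61,ρ), (62,ξ), (62,ρ), (63,ξ), (63,ρ)}
  {61, 62, 63} × {ξ, σ} = {(61,ξ), (61,σ), (62,ξ), (62,σ), (63,ξ), (63,σ)}
  {61, 62, 63} × {ρ, σ} = {(61,ρ), (61,σ), (62,ρ), (62,σ), (63,ρ), (63,σ)}
  {62, 63} × {ξ, ρ, σ} = {(62,ξ), (62,ρ), (62,σ), (63,ξ), (63,ρ), (63,σ)}
  {61, 62, 63} × {ξ, ρ, σ} = {(61,ξ), (61,ρ), (61,σ), (62,ξ), (62,ρ), (62,σ), (63,ξ), (63,ρ), (63,σ)}
These 36 distinct sets form the basis B.
Close under arbitrary unions to get τ_{X×Y}; counting gives |τ_{X×Y}| = 216.


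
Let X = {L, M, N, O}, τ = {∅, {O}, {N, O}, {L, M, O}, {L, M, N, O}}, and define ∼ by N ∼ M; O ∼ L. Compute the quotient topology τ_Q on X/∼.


X/∼ = {[L=O], [M=N]}; |τ_Q| = 2.

Equivalence classes: [L=O], [M=N].
Quotient map π: X → X/∼ sends L ↦ [L=O], M ↦ [M=N], N ↦ [M=N], O ↦ [L=O].
For each subset V ⊆ X/∼, compute π^{-1}(V) ⊆ X and check whether π^{-1}(V) ∈ τ. V is open in τ_Q iff π^{-1}(V) ∈ τ.
  V = {}: π^{-1}(V) = ∅ ∈ τ ✓.
  V = {[L=O]}: π^{-1}(V) = {L, O} ∉ τ ✗.
  V = {[M=N]}: π^{-1}(V) = {M, N} ∉ τ ✗.
  V = {[L=O], [M=N]}: π^{-1}(V) = {L, M, N, O} ∈ τ ✓.
Open sets in the quotient: τ_Q = {{}, {[L=O], [M=N]}} (2 elements).


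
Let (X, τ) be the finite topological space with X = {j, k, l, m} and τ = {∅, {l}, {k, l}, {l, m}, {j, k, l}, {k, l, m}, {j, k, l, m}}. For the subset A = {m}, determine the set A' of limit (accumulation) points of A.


A' = ∅

For each x ∈ X, list the open sets U ∈ τ with x ∈ U, then check whether U ∩ (A ∖ {x}) ≠ ∅ for every such U.
  x = j: open {j, k, l} ∋ x has {j, k, l} ∩ (A ∖ {j}) = ∅, so x is NOT a limit point.
  x = k: open {k, l} ∋ x has {k, l} ∩ (A ∖ {k}) = ∅, so x is NOT a limit point.
  x = l: open {l} ∋ x has {l} ∩ (A ∖ {l}) = ∅, so x is NOT a limit point.
  x = m: open {l, m} ∋ x has {l, m} ∩ (A ∖ {m}) = ∅, so x is NOT a limit point.
Collecting: A' = ∅.


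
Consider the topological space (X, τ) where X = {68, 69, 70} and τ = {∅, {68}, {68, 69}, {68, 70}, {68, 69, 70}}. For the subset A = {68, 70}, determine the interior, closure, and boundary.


int(A) = {68, 70}, cl(A) = {68, 69, 70}, ∂A = {69}.

Closed sets in (X, τ) are complements of opens:
  closed(X, τ) = {∅, {69}, {70}, {69, 70}, {68, 69, 70}}.
int(A) = ⋃ {U ∈ τ : U ⊆ A}. Opens contained in A: ∅, {68}, {68, 70}.
Taking the union of these: int(A) = {68, 70}.
cl(A) = ⋂ {C closed : A ⊆ C}. Closed sets containing A: {68, 69, 70}.
Intersecting these: cl(A) = {68, 69, 70}.
∂A = cl(A) ∖ int(A) = {68, 69, 70} ∖ {68, 70} = {69}.


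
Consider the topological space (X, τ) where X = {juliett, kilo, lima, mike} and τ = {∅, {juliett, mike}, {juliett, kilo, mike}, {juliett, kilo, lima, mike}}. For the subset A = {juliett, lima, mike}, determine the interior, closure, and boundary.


int(A) = {juliett, mike}, cl(A) = {juliett, kilo, lima, mike}, ∂A = {kilo, lima}.

Closed sets in (X, τ) are complements of opens:
  closed(X, τ) = {∅, {lima}, {kilo, lima}, {juliett, kilo, lima, mike}}.
int(A) = ⋃ {U ∈ τ : U ⊆ A}. Opens contained in A: ∅, {juliett, mike}.
Taking the union of these: int(A) = {juliett, mike}.
cl(A) = ⋂ {C closed : A ⊆ C}. Closed sets containing A: {juliett, kilo, lima, mike}.
Intersecting these: cl(A) = {juliett, kilo, lima, mike}.
∂A = cl(A) ∖ int(A) = {juliett, kilo, lima, mike} ∖ {juliett, mike} = {kilo, lima}.


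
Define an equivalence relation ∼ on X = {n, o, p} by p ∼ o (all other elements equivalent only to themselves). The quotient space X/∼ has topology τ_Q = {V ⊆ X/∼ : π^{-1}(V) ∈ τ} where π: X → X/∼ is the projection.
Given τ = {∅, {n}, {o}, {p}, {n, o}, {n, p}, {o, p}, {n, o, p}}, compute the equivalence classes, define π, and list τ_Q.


X/∼ = {[n], [o=p]}; |τ_Q| = 4.

Equivalence classes: [n], [o=p].
Quotient map π: X → X/∼ sends n ↦ [n], o ↦ [o=p], p ↦ [o=p].
For each subset V ⊆ X/∼, compute π^{-1}(V) ⊆ X and check whether π^{-1}(V) ∈ τ. V is open in τ_Q iff π^{-1}(V) ∈ τ.
  V = {}: π^{-1}(V) = ∅ ∈ τ ✓.
  V = {[n]}: π^{-1}(V) = {n} ∈ τ ✓.
  V = {[o=p]}: π^{-1}(V) = {o, p} ∈ τ ✓.
  V = {[n], [o=p]}: π^{-1}(V) = {n, o, p} ∈ τ ✓.
Open sets in the quotient: τ_Q = {{}, {[n]}, {[o=p]}, {[n], [o=p]}} (4 elements).


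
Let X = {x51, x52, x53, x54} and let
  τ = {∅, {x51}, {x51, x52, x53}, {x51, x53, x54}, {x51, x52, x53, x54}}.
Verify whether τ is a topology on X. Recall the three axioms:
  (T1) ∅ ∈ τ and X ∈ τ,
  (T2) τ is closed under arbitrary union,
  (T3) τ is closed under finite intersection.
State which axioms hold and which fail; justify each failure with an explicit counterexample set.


τ is NOT a topology on X.

Axiom (T1): ∅ ∈ τ? Yes; X ∈ τ? Yes.
Axiom (T2/T3): check pairwise unions and intersections of members of τ.
Counterexample for (T3): {x51, x52, x53} ∩ {x51, x53, x54} = {x51, x53} ∉ τ. Therefore τ is NOT a topology.


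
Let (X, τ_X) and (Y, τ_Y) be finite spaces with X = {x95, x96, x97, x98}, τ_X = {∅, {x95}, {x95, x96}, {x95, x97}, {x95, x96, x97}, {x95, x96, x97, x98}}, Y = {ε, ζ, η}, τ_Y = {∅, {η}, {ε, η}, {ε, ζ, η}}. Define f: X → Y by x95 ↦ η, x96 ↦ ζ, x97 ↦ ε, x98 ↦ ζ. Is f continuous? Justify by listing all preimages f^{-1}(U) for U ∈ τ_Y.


f IS continuous.

Compute f^{-1}(U) for each U ∈ τ_Y:
  U = ∅: f^{-1}(U) = ∅ ∈ τ_X ✓.
  U = {η}: f^{-1}(U) = {x95} ∈ τ_X ✓.
  U = {ε, η}: f^{-1}(U) = {x95, x97} ∈ τ_X ✓.
  U = {ε, ζ, η}: f^{-1}(U) = {x95, x96, x97, x98} ∈ τ_X ✓.
Every preimage lies in τ_X, so f IS continuous.


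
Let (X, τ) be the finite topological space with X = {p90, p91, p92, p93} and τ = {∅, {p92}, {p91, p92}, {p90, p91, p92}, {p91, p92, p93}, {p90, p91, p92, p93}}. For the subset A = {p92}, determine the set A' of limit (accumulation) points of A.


A' = {p90, p91, p93}

For each x ∈ X, list the open sets U ∈ τ with x ∈ U, then check whether U ∩ (A ∖ {x}) ≠ ∅ for every such U.
  x = p90: opens ∋ x are {p90, p91, p92}, {p90, p91, p92, p93}; each meets A ∖ {p90}, so x IS a limit point.
  x = p91: opens ∋ x are {p91, p92}, {p90, p91, p92}, {p91, p92, p93}, {p90, p91, p92, p93}; each meets A ∖ {p91}, so x IS a limit point.
  x = p92: open {p92} ∋ x has {p92} ∩ (A ∖ {p92}) = ∅, so x is NOT a limit point.
  x = p93: opens ∋ x are {p91, p92, p93}, {p90, p91, p92, p93}; each meets A ∖ {p93}, so x IS a limit point.
Collecting: A' = {p90, p91, p93}.


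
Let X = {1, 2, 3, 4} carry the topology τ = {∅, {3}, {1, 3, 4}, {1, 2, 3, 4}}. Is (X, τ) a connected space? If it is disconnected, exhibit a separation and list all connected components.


(X, τ) is connected.

Find clopen sets (U ∈ τ with X ∖ U ∈ τ):
  U = ∅, X ∖ U = {1, 2, 3, 4} — both open, so U is clopen.
  U = {1, 2, 3, 4}, X ∖ U = ∅ — both open, so U is clopen.
Only trivial clopens (∅ and X) exist, so (X, τ) is connected.
Compute connected components by grouping points that agree on all clopens:
  component: {1, 2, 3, 4}


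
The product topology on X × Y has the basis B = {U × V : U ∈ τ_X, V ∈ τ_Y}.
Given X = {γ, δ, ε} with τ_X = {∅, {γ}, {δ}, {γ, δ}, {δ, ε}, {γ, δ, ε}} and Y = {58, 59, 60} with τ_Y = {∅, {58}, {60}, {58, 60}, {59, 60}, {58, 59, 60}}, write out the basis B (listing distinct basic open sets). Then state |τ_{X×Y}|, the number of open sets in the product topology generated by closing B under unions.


Basis B = {∅ × ∅, {γ} × {58}, {γ} × {60}, {δ} × {58}, {δ} × {60}, {γ} × {58, 60}, {γ, δ} × {58}, {γ} × {59, 60}, {γ, δ} × {60}, {δ} × {58, 60}, {δ, ε} × {58}, {δ} × {59, 60}, {δ, ε} × {60}, {γ} × {58, 59, 60}, {γ, δ, ε} × {58}, {γ, δ, ε} × {60}, {δ} × {58, 59, 60}, {γ, δ} × {58, 60}, {γ, δ} × {59, 60}, {δ, ε} × {58, 60}, {δ, ε} × {59, 60}, {γ, δ} × {58, 59, 60}, {γ, δ, ε} × {58, 60}, {γ, δ, ε} × {59, 60}, {δ, ε} × {58, 59, 60}, {γ, δ, ε} × {58, 59, 60}}; |τ_{X×Y}| = 108.

Enumerate products U × V with U ∈ τ_X, V ∈ τ_Y (deduplicated):
  ∅ × ∅ = {} (∅)
  {γ} × {58} = {(γ,58)}
  {γ} × {60} = {(γ,60)}
  {δ} × {58} = {(δ,58)}
  {δ} × {60} = {(δ,60)}
  {γ} × {58, 60} = {(γ,58), (γ,60)}
  {γ, δ} × {58} = {(γ,58), (δ,58)}
  {γ} × {59, 60} = {(γ,59), (γ,60)}
  {γ, δ} × {60} = {(γ,60), (δ,60)}
  {δ} × {58, 60} = {(δ,58), (δ,60)}
  {δ, ε} × {58} = {(δ,58), (ε,58)}
  {δ} × {59, 60} = {(δ,59), (δ,60)}
  {δ, ε} × {60} = {(δ,60), (ε,60)}
  {γ} × {58, 59, 60} = {(γ,58), (γ,59), (γ,60)}
  {γ, δ, ε} × {58} = {(γ,58), (δ,58), (ε,58)}
  {γ, δ, ε} × {60} = {(γ,60), (δ,60), (ε,60)}
  {δ} × {58, 59, 60} = {(δ,58), (δ,59), (δ,60)}
  {γ, δ} × {58, 60} = {(γ,58), (γ,60), (δ,58), (δ,60)}
  {γ, δ} × {59, 60} = {(γ,59), (γ,60), (δ,59), (δ,60)}
  {δ, ε} × {58, 60} = {(δ,58), (δ,60), (ε,58), (ε,60)}
  {δ, ε} × {59, 60} = {(δ,59), (δ,60), (ε,59), (ε,60)}
  {γ, δ} × {58, 59, 60} = {(γ,58), (γ,59), (γ,60), (δ,58), (δ,59), (δ,60)}
  {γ, δ, ε} × {58, 60} = {(γ,58), (γ,60), (δ,58), (δ,60), (ε,58), (ε,60)}
  {γ, δ, ε} × {59, 60} = {(γ,59), (γ,60), (δ,59), (δ,60), (ε,59), (ε,60)}
  {δ, ε} × {58, 59, 60} = {(δ,58), (δ,59), (δ,60), (ε,58), (ε,59), (ε,60)}
  {γ, δ, ε} × {58, 59, 60} = {(γ,58), (γ,59), (γ,60), (δ,58), (δ,59), (δ,60), (ε,58), (ε,59), (ε,60)}
These 26 distinct sets form the basis B.
Close under arbitrary unions to get τ_{X×Y}; counting gives |τ_{X×Y}| = 108.


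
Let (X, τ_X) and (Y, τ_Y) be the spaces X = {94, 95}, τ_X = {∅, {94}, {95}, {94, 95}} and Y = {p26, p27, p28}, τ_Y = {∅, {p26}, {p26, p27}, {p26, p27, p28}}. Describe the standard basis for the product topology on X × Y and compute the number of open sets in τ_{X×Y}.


Basis B = {∅ × ∅, {94} × {p26}, {95} × {p26}, {94} × {p26, p27}, {94, 95} × {p26}, {95} × {p26, p27}, {94} × {p26, p27, p28}, {95} × {p26, p27, p28}, {94, 95} × {p26, p27}, {94, 95} × {p26, p27, p28}}; |τ_{X×Y}| = 16.

Enumerate products U × V with U ∈ τ_X, V ∈ τ_Y (deduplicated):
  ∅ × ∅ = {} (∅)
  {94} × {p26} = {(94,p26)}
  {95} × {p26} = {(95,p26)}
  {94} × {p26, p27} = {(94,p26), (94,p27)}
  {94, 95} × {p26} = {(94,p26), (95,p26)}
  {95} × {p26, p27} = {(95,p26), (95,p27)}
  {94} × {p26, p27, p28} = {(94,p26), (94,p27), (94,p28)}
  {95} × {p26, p27, p28} = {(95,p26), (95,p27), (95,p28)}
  {94, 95} × {p26, p27} = {(94,p26), (94,p27), (95,p26), (95,p27)}
  {94, 95} × {p26, p27, p28} = {(94,p26), (94,p27), (94,p28), (95,p26), (95,p27), (95,p28)}
These 10 distinct sets form the basis B.
Close under arbitrary unions to get τ_{X×Y}; counting gives |τ_{X×Y}| = 16.


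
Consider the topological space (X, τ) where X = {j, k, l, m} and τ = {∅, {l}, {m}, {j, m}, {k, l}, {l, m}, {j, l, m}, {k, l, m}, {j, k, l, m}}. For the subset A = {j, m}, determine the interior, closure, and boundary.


int(A) = {j, m}, cl(A) = {j, m}, ∂A = ∅.

Closed sets in (X, τ) are complements of opens:
  closed(X, τ) = {∅, {j}, {k}, {j, k}, {j, m}, {k, l}, {j, k, l}, {j, k, m}, {j, k, l, m}}.
int(A) = ⋃ {U ∈ τ : U ⊆ A}. Opens contained in A: ∅, {m}, {j, m}.
Taking the union of these: int(A) = {j, m}.
cl(A) = ⋂ {C closed : A ⊆ C}. Closed sets containing A: {j, m}, {j, k, m}, {j, k, l, m}.
Intersecting these: cl(A) = {j, m}.
∂A = cl(A) ∖ int(A) = {j, m} ∖ {j, m} = ∅.


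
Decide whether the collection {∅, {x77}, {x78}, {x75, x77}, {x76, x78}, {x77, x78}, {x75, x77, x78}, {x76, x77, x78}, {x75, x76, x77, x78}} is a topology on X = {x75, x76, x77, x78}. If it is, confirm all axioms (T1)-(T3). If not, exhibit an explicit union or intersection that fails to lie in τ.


τ IS a topology on X.

Axiom (T1): ∅ ∈ τ? Yes; X ∈ τ? Yes.
Axiom (T2/T3): check pairwise unions and intersections of members of τ.
All pairwise intersections and unions checked — each lies in τ. Therefore τ satisfies (T1), (T2), (T3): it IS a topology on X.


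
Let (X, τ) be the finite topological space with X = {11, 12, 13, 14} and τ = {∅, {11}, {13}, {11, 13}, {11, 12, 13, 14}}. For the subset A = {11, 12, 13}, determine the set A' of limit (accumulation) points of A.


A' = {12, 14}

For each x ∈ X, list the open sets U ∈ τ with x ∈ U, then check whether U ∩ (A ∖ {x}) ≠ ∅ for every such U.
  x = 11: open {11} ∋ x has {11} ∩ (A ∖ {11}) = ∅, so x is NOT a limit point.
  x = 12: opens ∋ x are {11, 12, 13, 14}; each meets A ∖ {12}, so x IS a limit point.
  x = 13: open {13} ∋ x has {13} ∩ (A ∖ {13}) = ∅, so x is NOT a limit point.
  x = 14: opens ∋ x are {11, 12, 13, 14}; each meets A ∖ {14}, so x IS a limit point.
Collecting: A' = {12, 14}.


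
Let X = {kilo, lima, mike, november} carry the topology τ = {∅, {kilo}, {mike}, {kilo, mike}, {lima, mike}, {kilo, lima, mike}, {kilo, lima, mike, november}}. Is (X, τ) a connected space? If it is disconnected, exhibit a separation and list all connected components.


(X, τ) is connected.

Find clopen sets (U ∈ τ with X ∖ U ∈ τ):
  U = ∅, X ∖ U = {kilo, lima, mike, november} — both open, so U is clopen.
  U = {kilo, lima, mike, november}, X ∖ U = ∅ — both open, so U is clopen.
Only trivial clopens (∅ and X) exist, so (X, τ) is connected.
Compute connected components by grouping points that agree on all clopens:
  component: {kilo, lima, mike, november}


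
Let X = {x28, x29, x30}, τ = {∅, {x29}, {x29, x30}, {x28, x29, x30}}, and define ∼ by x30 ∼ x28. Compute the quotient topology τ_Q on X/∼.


X/∼ = {[x28=x30], [x29]}; |τ_Q| = 3.

Equivalence classes: [x28=x30], [x29].
Quotient map π: X → X/∼ sends x28 ↦ [x28=x30], x29 ↦ [x29], x30 ↦ [x28=x30].
For each subset V ⊆ X/∼, compute π^{-1}(V) ⊆ X and check whether π^{-1}(V) ∈ τ. V is open in τ_Q iff π^{-1}(V) ∈ τ.
  V = {}: π^{-1}(V) = ∅ ∈ τ ✓.
  V = {[x28=x30]}: π^{-1}(V) = {x28, x30} ∉ τ ✗.
  V = {[x29]}: π^{-1}(V) = {x29} ∈ τ ✓.
  V = {[x28=x30], [x29]}: π^{-1}(V) = {x28, x29, x30} ∈ τ ✓.
Open sets in the quotient: τ_Q = {{}, {[x29]}, {[x28=x30], [x29]}} (3 elements).


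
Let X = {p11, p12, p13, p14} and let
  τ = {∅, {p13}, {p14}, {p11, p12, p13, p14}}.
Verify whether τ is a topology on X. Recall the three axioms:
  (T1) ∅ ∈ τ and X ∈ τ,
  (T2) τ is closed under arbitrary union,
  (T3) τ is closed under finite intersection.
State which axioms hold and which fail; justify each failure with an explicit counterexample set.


τ is NOT a topology on X.

Axiom (T1): ∅ ∈ τ? Yes; X ∈ τ? Yes.
Axiom (T2/T3): check pairwise unions and intersections of members of τ.
Counterexample for (T2): {p13} ∪ {p14} = {p13, p14} ∉ τ. Therefore τ is NOT a topology.


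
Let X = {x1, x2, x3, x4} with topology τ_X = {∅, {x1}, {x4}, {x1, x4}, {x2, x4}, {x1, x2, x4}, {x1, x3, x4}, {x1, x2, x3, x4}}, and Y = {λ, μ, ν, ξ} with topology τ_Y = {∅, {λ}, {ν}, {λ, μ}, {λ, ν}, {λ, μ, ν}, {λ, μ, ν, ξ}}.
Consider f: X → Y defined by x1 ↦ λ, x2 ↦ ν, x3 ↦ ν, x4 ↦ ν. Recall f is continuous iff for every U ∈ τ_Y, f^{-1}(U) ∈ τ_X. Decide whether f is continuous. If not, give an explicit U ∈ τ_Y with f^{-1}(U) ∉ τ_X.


f is NOT continuous.

Compute f^{-1}(U) for each U ∈ τ_Y:
  U = ∅: f^{-1}(U) = ∅ ∈ τ_X ✓.
  U = {λ}: f^{-1}(U) = {x1} ∈ τ_X ✓.
  U = {ν}: f^{-1}(U) = {x2, x3, x4} ∉ τ_X ✗.
  U = {λ, μ}: f^{-1}(U) = {x1} ∈ τ_X ✓.
  U = {λ, ν}: f^{-1}(U) = {x1, x2, x3, x4} ∈ τ_X ✓.
  U = {λ, μ, ν}: f^{-1}(U) = {x1, x2, x3, x4} ∈ τ_X ✓.
  U = {λ, μ, ν, ξ}: f^{-1}(U) = {x1, x2, x3, x4} ∈ τ_X ✓.
Found U = {ν} with f^{-1}(U) = {x2, x3, x4} not in τ_X. Therefore f is NOT continuous.


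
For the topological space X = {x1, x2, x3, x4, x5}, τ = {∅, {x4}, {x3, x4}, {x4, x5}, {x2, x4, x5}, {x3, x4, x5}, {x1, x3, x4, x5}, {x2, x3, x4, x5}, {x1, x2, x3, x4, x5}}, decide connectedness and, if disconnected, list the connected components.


(X, τ) is connected.

Find clopen sets (U ∈ τ with X ∖ U ∈ τ):
  U = ∅, X ∖ U = {x1, x2, x3, x4, x5} — both open, so U is clopen.
  U = {x1, x2, x3, x4, x5}, X ∖ U = ∅ — both open, so U is clopen.
Only trivial clopens (∅ and X) exist, so (X, τ) is connected.
Compute connected components by grouping points that agree on all clopens:
  component: {x1, x2, x3, x4, x5}
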